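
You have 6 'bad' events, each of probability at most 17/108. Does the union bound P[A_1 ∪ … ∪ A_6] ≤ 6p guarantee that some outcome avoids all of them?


Union bound: P[∪_{i=1}^{6} A_i] ≤ Σ_i P[A_i] ≤ 6·p = 6·(17/108) = 17/18.
Numerically: 17/18 ≈ 0.944444.
Is 17/18 < 1? YES.
Since P[∪ A_i] ≤ 17/18 < 1, the complement has P[∩ A_i^c] ≥ 1 − 17/18 = 1/18 > 0, so some outcome avoids every A_i.

6·p = 17/18 ≈ 0.944444; existence CERTIFIED by the union bound.


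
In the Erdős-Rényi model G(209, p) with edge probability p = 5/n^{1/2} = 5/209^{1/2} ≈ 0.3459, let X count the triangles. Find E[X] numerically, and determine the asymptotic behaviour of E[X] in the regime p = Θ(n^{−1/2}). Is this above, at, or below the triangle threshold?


Number of potential triangles: C(209, 3) = 1499784.
Each occurs with probability p³ ≈ (0.3459)³ ≈ 4.137048e-02.
By linearity: E[X] = C(209, 3)·p³ ≈ 1499784 · 4.137048e-02 ≈ 62046.7874.
Since α = 1/2 < 1, p = c/n^{1/2} ≫ 1/n is above the triangle threshold p ~ 1/n. Asymptotically E[X] ~ (c³/6)·n^{3(1−α)} = (5³/6)·n^{1.5} → ∞; triangles are abundant w.h.p.

E[X] ≈ 62046.7874; in regime p = Θ(1/n^{1/2}) E[X] diverges (above the triangle threshold p ~ 1/n).


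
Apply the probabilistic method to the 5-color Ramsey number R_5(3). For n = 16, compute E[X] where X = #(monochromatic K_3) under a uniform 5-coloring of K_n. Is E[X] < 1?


E[X] = C(16, 3) · 5^{1 − 3} = 560 · 5^{−2} = 560/25.
As a reduced fraction: E[X] = 112/5 ≈ 22.4000000.
Is E[X] < 1? NO.
Since E[X] ≥ 1, the first-moment bound is inconclusive at n = 16; it does NOT by itself certify R_5(3) > 16.

E[X] = 112/5 ≈ 22.4000000; E[X] ≥ 1; first-moment method inconclusive here.


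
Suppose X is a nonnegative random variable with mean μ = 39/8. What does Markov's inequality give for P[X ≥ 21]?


μ = E[X] = 39/8, a = 21.
Markov: P[X ≥ 21] ≤ μ/a = (39/8)/21 = 13/56.
Numerically: ≈ 0.23214.
(Since a = 21 > μ = 4.87500, the bound 13/56 is < 1 and informative.)

P[X ≥ 21] ≤ 13/56 ≈ 0.23214.


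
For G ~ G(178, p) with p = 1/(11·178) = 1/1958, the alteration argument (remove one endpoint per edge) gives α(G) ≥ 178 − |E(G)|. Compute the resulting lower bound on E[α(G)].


E[|E(G)|] = C(178, 2)·p = 15753 · (1/1958) = 177/22.
E[α(G)] ≥ n − E[|E(G)|] = 178 − 177/22 = 3739/22.
Numerically: ≈ 169.954545.
(This is only a lower bound; the true E[α(G)] may be larger.)

E[α(G)] ≥ 3739/22 ≈ 169.954545.


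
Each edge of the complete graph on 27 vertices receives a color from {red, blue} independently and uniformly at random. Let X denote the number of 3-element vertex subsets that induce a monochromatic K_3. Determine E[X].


Let X = Σ_S X_S over the C(27, 3) = 2925 subsets S of size 3, where X_S = 1 if the K_3 on S is monochromatic.
For a fixed S, the K_3 on S has C(3, 2) = 3 edges. P[all 3 edges red] = (1/2)^3, and likewise for blue, so P[monochromatic] = 2·(1/2)^3 = 2^{1 − 3} = 1/4.
By linearity: E[X] = C(27, 3) · 2^{1 − 3} = 2925 · 1/4 = 2925/4.
Numerically: E[X] ≈ 731.250000.

E[X] = C(27,3)·2^(1−C(3,2)) = 2925/4 ≈ 731.250000.


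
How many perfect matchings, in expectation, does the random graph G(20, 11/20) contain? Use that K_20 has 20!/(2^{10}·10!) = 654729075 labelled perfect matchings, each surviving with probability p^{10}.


K_20 has 20!/(2^{10}·10!) = 654729075 labelled perfect matchings.
For each such perfect matching H, let X_H = 1 if all 10 edges of H are present in G. Then P[X_H = 1] = p^{10} = (11/20)^{10} = 25937424601/10240000000000.
Summing the indicators: E[X] = Σ_H E[X_H] = 654729075 · p^{10} = 654729075 · 25937424601/10240000000000 = 679279440675798963/409600000000.
Numerically: E[X] ≈ 1.658e+06.

E[X] = 654729075 · (11/20)^{10} = 679279440675798963/409600000000 ≈ 1.658e+06.


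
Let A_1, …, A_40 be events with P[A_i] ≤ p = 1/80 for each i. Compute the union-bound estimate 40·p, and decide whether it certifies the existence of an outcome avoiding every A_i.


Union bound: P[∪_{i=1}^{40} A_i] ≤ Σ_i P[A_i] ≤ 40·p = 40·(1/80) = 1/2.
Numerically: 1/2 ≈ 0.500.
Is 1/2 < 1? YES.
Since P[∪ A_i] ≤ 1/2 < 1, the complement has P[∩ A_i^c] ≥ 1 − 1/2 = 1/2 > 0, so some outcome avoids every A_i.

40·p = 1/2 ≈ 0.500; existence CERTIFIED by the union bound.


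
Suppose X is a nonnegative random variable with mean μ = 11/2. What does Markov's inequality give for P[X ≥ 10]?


μ = E[X] = 11/2, a = 10.
Markov: P[X ≥ 10] ≤ μ/a = (11/2)/10 = 11/20.
Numerically: ≈ 0.5500.
(Since a = 10 > μ = 5.5000, the bound 11/20 is < 1 and informative.)

P[X ≥ 10] ≤ 11/20 ≈ 0.5500.


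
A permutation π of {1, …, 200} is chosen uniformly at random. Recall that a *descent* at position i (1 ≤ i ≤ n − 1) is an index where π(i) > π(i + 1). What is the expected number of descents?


Write X = Σ X_I over i = 1, …, 199, with X_I the indicator of one descent.
There are 199 indicators.
For each fixed i, the pair (π(i), π(i+1)) is a uniformly random ordered pair of distinct values from {1, …, 200}; by symmetry P[π(i) > π(i+1)] = 1/2.
By linearity: E[X] = 199 · (1/2) = (200 − 1) · (1/2) = 199/2 ≈ 99.500.

E[X] = 199/2 = 99.500.


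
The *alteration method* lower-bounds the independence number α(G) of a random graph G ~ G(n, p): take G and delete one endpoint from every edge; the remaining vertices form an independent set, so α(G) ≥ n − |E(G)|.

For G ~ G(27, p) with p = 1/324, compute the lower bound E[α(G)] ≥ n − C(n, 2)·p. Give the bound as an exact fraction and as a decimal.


E[|E(G)|] = C(27, 2)·p = 351 · (1/324) = 13/12.
E[α(G)] ≥ n − E[|E(G)|] = 27 − 13/12 = 311/12.
Numerically: ≈ 25.917.
(This is only a lower bound; the true E[α(G)] may be larger.)

E[α(G)] ≥ 311/12 ≈ 25.917.


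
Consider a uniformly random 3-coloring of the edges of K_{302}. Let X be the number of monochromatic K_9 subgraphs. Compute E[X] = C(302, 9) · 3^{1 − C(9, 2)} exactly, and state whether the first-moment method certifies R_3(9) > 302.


E[X] = C(302, 9) · 3^{1 − 36} = 51054804739588650 · 3^{−35} = 51054804739588650/50031545098999707.
As a reduced fraction: E[X] = 17018268246529550/16677181699666569 ≈ 1.020452.
Is E[X] < 1? NO.
Since E[X] ≥ 1, the first-moment bound is inconclusive at n = 302; it does NOT by itself certify R_3(9) > 302.

E[X] = 17018268246529550/16677181699666569 ≈ 1.020452; E[X] ≥ 1; first-moment method inconclusive here.


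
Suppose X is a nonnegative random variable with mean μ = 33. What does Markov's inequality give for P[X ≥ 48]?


μ = E[X] = 33, a = 48.
Markov: P[X ≥ 48] ≤ μ/a = (33)/48 = 11/16.
Numerically: ≈ 0.687500.
(Since a = 48 > μ = 33.000000, the bound 11/16 is < 1 and informative.)

P[X ≥ 48] ≤ 11/16 ≈ 0.687500.


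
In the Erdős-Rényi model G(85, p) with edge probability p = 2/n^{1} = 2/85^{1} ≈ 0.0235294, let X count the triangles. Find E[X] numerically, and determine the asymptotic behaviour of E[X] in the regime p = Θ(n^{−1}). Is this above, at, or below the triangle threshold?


Number of potential triangles: C(85, 3) = 98770.
Each occurs with probability p³ ≈ (0.0235294)³ ≈ 1.30266640e-05.
By linearity: E[X] = C(85, 3)·p³ ≈ 98770 · 1.30266640e-05 ≈ 1.286644.
Here α = 1, so p = 2/n is exactly at the triangle threshold p ~ 1/n. Asymptotically E[X] → c³/6 = 2³/6 = 4/3 ≈ 1.333333, a bounded constant. In this regime the triangle count is asymptotically Poisson(c³/6).

E[X] ≈ 1.286644; in regime p = Θ(1/n^{1}) E[X] stays bounded (at the triangle threshold p ~ 1/n).


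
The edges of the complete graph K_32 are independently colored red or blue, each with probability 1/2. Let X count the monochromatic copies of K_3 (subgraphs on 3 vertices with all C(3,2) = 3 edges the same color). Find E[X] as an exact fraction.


Let X = Σ_S X_S over the C(32, 3) = 4960 subsets S of size 3, where X_S = 1 if the K_3 on S is monochromatic.
For a fixed S, the K_3 on S has C(3, 2) = 3 edges. P[all 3 edges red] = (1/2)^3, and likewise for blue, so P[monochromatic] = 2·(1/2)^3 = 2^{1 − 3} = 1/4.
By linearity: E[X] = C(32, 3) · 2^{1 − 3} = 4960 · 1/4 = 1240.
Numerically: E[X] ≈ 1240.000.

E[X] = C(32,3)·2^(1−C(3,2)) = 1240 ≈ 1240.000.


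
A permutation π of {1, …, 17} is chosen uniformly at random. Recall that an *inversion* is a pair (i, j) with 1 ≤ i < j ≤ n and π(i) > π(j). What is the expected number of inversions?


Write X = Σ X_I over the C(17, 2) = 136 pairs i < j, with X_I the indicator of one inversion.
There are 136 indicators.
For each fixed pair i < j, the values π(i) and π(j) are two distinct elements of {1, …, 17} in uniformly random order; by symmetry P[π(i) > π(j)] = 1/2.
By linearity: E[X] = 136 · (1/2) = C(17, 2) · (1/2) = 136/2 = 68 ≈ 68.000.

E[X] = 68 = 68.000.


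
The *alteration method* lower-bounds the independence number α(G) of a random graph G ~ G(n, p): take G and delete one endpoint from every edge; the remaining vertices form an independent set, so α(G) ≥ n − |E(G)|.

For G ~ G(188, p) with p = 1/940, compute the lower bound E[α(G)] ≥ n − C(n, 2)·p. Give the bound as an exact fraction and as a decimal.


E[|E(G)|] = C(188, 2)·p = 17578 · (1/940) = 187/10.
E[α(G)] ≥ n − E[|E(G)|] = 188 − 187/10 = 1693/10.
Numerically: ≈ 169.30000.
(This is only a lower bound; the true E[α(G)] may be larger.)

E[α(G)] ≥ 1693/10 ≈ 169.30000.


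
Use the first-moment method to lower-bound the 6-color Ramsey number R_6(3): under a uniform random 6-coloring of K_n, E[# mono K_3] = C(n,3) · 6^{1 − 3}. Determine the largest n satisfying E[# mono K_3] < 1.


We need C(n, 3) · 6^{1 − 3} < 1, i.e. C(n, 3) < 6^{3 − 1} = 36.
Check values of n near the boundary:
  n = 4: C(4, 3) = 4; 4 < 36? YES
  n = 5: C(5, 3) = 10; 10 < 36? YES
  n = 6: C(6, 3) = 20; 20 < 36? YES
  n = 7: C(7, 3) = 35; 35 < 36? YES
  n = 8: C(8, 3) = 56; 56 < 36? NO
  n = 9: C(9, 3) = 84; 84 < 36? NO
  n = 10: C(10, 3) = 120; 120 < 36? NO
The largest n with C(n, 3) < 36 is n = 7 (where E[X] = 35/36 ≈ 0.972). Hence R_6(3) > 7, i.e. R_6(3) ≥ 8.

Largest n = 7; hence R_6(3) > 7.


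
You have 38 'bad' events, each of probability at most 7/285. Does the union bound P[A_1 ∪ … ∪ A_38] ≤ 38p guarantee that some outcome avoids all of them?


Union bound: P[∪_{i=1}^{38} A_i] ≤ Σ_i P[A_i] ≤ 38·p = 38·(7/285) = 14/15.
Numerically: 14/15 ≈ 0.93333.
Is 14/15 < 1? YES.
Since P[∪ A_i] ≤ 14/15 < 1, the complement has P[∩ A_i^c] ≥ 1 − 14/15 = 1/15 > 0, so some outcome avoids every A_i.

38·p = 14/15 ≈ 0.93333; existence CERTIFIED by the union bound.


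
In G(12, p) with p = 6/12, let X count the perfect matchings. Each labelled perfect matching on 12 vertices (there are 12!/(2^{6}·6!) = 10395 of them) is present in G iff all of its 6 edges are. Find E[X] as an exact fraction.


K_12 has 12!/(2^{6}·6!) = 10395 labelled perfect matchings.
For each such perfect matching H, let X_H = 1 if all 6 edges of H are present in G. Then P[X_H = 1] = p^{6} = (1/2)^{6} = 1/64.
Summing the indicators: E[X] = Σ_H E[X_H] = 10395 · p^{6} = 10395 · 1/64 = 10395/64.
Numerically: E[X] ≈ 162.422.

E[X] = 10395 · (1/2)^{6} = 10395/64 ≈ 162.422.


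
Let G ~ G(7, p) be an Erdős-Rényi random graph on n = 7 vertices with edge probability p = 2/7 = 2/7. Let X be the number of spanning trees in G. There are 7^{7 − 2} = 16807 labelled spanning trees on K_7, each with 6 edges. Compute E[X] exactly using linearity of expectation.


K_7 has 7^{7 − 2} = 16807 labelled spanning trees.
For each such spanning tree H, let X_H = 1 if all 6 edges of H are present in G. Then P[X_H = 1] = p^{6} = (2/7)^{6} = 64/117649.
Summing the indicators: E[X] = Σ_H E[X_H] = 16807 · p^{6} = 16807 · 64/117649 = 64/7.
Numerically: E[X] ≈ 9.14286.

E[X] = 16807 · (2/7)^{6} = 64/7 ≈ 9.14286.


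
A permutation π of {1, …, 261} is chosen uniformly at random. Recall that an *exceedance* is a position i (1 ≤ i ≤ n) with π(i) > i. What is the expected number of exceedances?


Write X = Σ_{i=1}^{261} X_i, where X_i = 1_{π(i) > i}.
For each fixed i, π(i) is uniform over {1, …, 261} (marginal of a uniform permutation), so P[π(i) > i] = (n − i)/n. Summing: Σ_{i=1}^{261} (n − i)/n = (0 + 1 + … + 260)/261 = 261(261 − 1)/(2·261) = (261 − 1)/2.
Hence E[X] = Σ_{i=1}^{261} (261 − i)/261 = 130 ≈ 130.000000.

E[X] = 130 = 130.000000.


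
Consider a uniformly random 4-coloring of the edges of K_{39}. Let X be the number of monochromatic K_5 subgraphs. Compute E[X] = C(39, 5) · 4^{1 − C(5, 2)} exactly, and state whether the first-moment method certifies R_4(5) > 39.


E[X] = C(39, 5) · 4^{1 − 10} = 575757 · 4^{−9} = 575757/262144.
As a reduced fraction: E[X] = 575757/262144 ≈ 2.1963.
Is E[X] < 1? NO.
Since E[X] ≥ 1, the first-moment bound is inconclusive at n = 39; it does NOT by itself certify R_4(5) > 39.

E[X] = 575757/262144 ≈ 2.1963; E[X] ≥ 1; first-moment method inconclusive here.


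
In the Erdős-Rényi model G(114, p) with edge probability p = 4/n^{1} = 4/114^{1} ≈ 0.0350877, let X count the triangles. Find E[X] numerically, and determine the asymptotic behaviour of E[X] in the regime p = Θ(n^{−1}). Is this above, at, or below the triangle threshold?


Number of potential triangles: C(114, 3) = 240464.
Each occurs with probability p³ ≈ (0.0350877)³ ≈ 4.31981770e-05.
By linearity: E[X] = C(114, 3)·p³ ≈ 240464 · 4.31981770e-05 ≈ 10.387606.
Here α = 1, so p = 4/n is exactly at the triangle threshold p ~ 1/n. Asymptotically E[X] → c³/6 = 4³/6 = 32/3 ≈ 10.666667, a bounded constant. In this regime the triangle count is asymptotically Poisson(c³/6).

E[X] ≈ 10.387606; in regime p = Θ(1/n^{1}) E[X] stays bounded (at the triangle threshold p ~ 1/n).


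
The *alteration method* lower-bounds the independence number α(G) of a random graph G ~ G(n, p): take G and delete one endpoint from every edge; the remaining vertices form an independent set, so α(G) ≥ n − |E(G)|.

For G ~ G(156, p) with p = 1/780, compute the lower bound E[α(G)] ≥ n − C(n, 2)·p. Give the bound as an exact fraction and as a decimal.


E[|E(G)|] = C(156, 2)·p = 12090 · (1/780) = 31/2.
E[α(G)] ≥ n − E[|E(G)|] = 156 − 31/2 = 281/2.
Numerically: ≈ 140.5000.
(This is only a lower bound; the true E[α(G)] may be larger.)

E[α(G)] ≥ 281/2 ≈ 140.5000.


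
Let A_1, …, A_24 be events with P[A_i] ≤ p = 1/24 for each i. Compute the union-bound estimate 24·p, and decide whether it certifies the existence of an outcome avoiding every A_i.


Union bound: P[∪_{i=1}^{24} A_i] ≤ Σ_i P[A_i] ≤ 24·p = 24·(1/24) = 1.
Numerically: 1 ≈ 1.0000000.
Is 1 < 1? NO.
Since the bound 1 is ≥ 1, the union bound is uninformative here; it does NOT by itself certify existence.

24·p = 1 ≈ 1.0000000; existence NOT certified by the union bound.


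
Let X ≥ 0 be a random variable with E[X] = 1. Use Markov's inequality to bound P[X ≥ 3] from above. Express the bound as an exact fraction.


μ = E[X] = 1, a = 3.
Markov: P[X ≥ 3] ≤ μ/a = (1)/3 = 1/3.
Numerically: ≈ 0.333333.
(Since a = 3 > μ = 1.000000, the bound 1/3 is < 1 and informative.)

P[X ≥ 3] ≤ 1/3 ≈ 0.333333.


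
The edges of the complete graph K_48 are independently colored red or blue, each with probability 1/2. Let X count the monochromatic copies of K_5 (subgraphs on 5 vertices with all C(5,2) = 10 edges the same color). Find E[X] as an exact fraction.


Let X = Σ_S X_S over the C(48, 5) = 1712304 subsets S of size 5, where X_S = 1 if the K_5 on S is monochromatic.
For a fixed S, the K_5 on S has C(5, 2) = 10 edges. P[all 10 edges red] = (1/2)^10, and likewise for blue, so P[monochromatic] = 2·(1/2)^10 = 2^{1 − 10} = 1/512.
Summing: E[X] = C(48, 5) · 2^{1 − 10} = 1712304 · 1/512 = 107019/32.
Numerically: E[X] ≈ 3344.344.

E[X] = C(48,5)·2^(1−C(5,2)) = 107019/32 ≈ 3344.344.


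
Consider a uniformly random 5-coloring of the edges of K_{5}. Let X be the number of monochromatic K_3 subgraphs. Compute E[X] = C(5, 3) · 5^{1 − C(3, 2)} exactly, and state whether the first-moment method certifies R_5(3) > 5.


E[X] = C(5, 3) · 5^{1 − 3} = 10 · 5^{−2} = 10/25.
As a reduced fraction: E[X] = 2/5 ≈ 0.400.
Is E[X] < 1? YES.
Since E[X] < 1, there exists a 5-coloring of K_{5} with no monochromatic K_3; hence R_5(3) > 5.

E[X] = 2/5 ≈ 0.400; E[X] < 1, so R_5(3) > 5.


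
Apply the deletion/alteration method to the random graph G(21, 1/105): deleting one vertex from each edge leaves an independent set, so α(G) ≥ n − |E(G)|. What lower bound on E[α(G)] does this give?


E[|E(G)|] = C(21, 2)·p = 210 · (1/105) = 2.
E[α(G)] ≥ n − E[|E(G)|] = 21 − 2 = 19.
Numerically: ≈ 19.00000.
(This is only a lower bound; the true E[α(G)] may be larger.)

E[α(G)] ≥ 19 ≈ 19.00000.


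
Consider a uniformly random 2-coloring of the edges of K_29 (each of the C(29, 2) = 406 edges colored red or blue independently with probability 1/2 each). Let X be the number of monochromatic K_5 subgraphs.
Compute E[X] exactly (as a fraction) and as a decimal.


Let X = Σ_S X_S over the C(29, 5) = 118755 subsets S of size 5, where X_S = 1 if the K_5 on S is monochromatic.
For a fixed S, the K_5 on S has C(5, 2) = 10 edges. P[all 10 edges red] = (1/2)^10, and likewise for blue, so P[monochromatic] = 2·(1/2)^10 = 2^{1 − 10} = 1/512.
By linearity of expectation: E[X] = C(29, 5) · 2^{1 − 10} = 118755 · 1/512 = 118755/512.
Numerically: E[X] ≈ 231.94336.

E[X] = C(29,5)·2^(1−C(5,2)) = 118755/512 ≈ 231.94336.


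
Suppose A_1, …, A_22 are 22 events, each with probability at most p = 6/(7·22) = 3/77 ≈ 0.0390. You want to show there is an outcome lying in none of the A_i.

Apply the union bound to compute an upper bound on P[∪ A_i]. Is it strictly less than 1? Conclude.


Union bound: P[∪_{i=1}^{22} A_i] ≤ Σ_i P[A_i] ≤ 22·p = 22·(3/77) = 6/7.
Numerically: 6/7 ≈ 0.8571.
Is 6/7 < 1? YES.
Since P[∪ A_i] ≤ 6/7 < 1, the complement has P[∩ A_i^c] ≥ 1 − 6/7 = 1/7 > 0, so some outcome avoids every A_i.

22·p = 6/7 ≈ 0.8571; existence CERTIFIED by the union bound.


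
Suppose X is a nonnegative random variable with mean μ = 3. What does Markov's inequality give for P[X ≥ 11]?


μ = E[X] = 3, a = 11.
Markov: P[X ≥ 11] ≤ μ/a = (3)/11 = 3/11.
Numerically: ≈ 0.2727.
(Since a = 11 > μ = 3.0000, the bound 3/11 is < 1 and informative.)

P[X ≥ 11] ≤ 3/11 ≈ 0.2727.


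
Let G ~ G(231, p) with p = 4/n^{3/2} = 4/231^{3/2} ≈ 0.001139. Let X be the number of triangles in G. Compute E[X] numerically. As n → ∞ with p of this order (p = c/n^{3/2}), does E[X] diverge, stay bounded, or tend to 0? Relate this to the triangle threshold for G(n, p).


Number of potential triangles: C(231, 3) = 2027795.
Each occurs with probability p³ ≈ (0.001139)³ ≈ 1.478857e-09.
By linearity: E[X] = C(231, 3)·p³ ≈ 2027795 · 1.478857e-09 ≈ 0.0030.
Since α = 3/2 > 1, p = c/n^{3/2} = o(1/n) is below the triangle threshold p ~ 1/n. Asymptotically E[X] ~ (c³/6)·n^{3(1−α)} = (4³/6)·n^{-1.5} → 0, so by Markov's inequality G has no triangles w.h.p.

E[X] ≈ 0.0030; in regime p = Θ(1/n^{3/2}) E[X] tends to 0 (below the triangle threshold p ~ 1/n).


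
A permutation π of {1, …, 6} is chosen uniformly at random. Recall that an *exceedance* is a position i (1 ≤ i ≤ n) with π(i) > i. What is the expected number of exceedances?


Write X = Σ_{i=1}^{6} X_i, where X_i = 1_{π(i) > i}.
For each fixed i, π(i) is uniform over {1, …, 6} (marginal of a uniform permutation), so P[π(i) > i] = (n − i)/n. Summing: Σ_{i=1}^{6} (n − i)/n = (0 + 1 + … + 5)/6 = 6(6 − 1)/(2·6) = (6 − 1)/2.
Hence E[X] = Σ_{i=1}^{6} (6 − i)/6 = 5/2 ≈ 2.5000.

E[X] = 5/2 = 2.5000.


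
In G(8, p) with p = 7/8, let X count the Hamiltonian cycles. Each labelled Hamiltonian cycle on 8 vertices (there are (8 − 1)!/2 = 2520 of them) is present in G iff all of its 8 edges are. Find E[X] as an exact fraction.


K_8 has (8 − 1)!/2 = 2520 labelled Hamiltonian cycles.
For each such Hamiltonian cycle H, let X_H = 1 if all 8 edges of H are present in G. Then P[X_H = 1] = p^{8} = (7/8)^{8} = 5764801/16777216.
By linearity of expectation: E[X] = Σ_H E[X_H] = 2520 · p^{8} = 2520 · 5764801/16777216 = 1815912315/2097152.
Numerically: E[X] ≈ 865.894.

E[X] = 2520 · (7/8)^{8} = 1815912315/2097152 ≈ 865.894.


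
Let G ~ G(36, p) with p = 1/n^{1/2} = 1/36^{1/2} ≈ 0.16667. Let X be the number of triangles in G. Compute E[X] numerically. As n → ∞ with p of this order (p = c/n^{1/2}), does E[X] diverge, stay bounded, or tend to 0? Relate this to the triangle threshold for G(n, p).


Number of potential triangles: C(36, 3) = 7140.
Each occurs with probability p³ ≈ (0.16667)³ ≈ 4.6296296e-03.
By linearity: E[X] = C(36, 3)·p³ ≈ 7140 · 4.6296296e-03 ≈ 33.05556.
Since α = 1/2 < 1, p = c/n^{1/2} ≫ 1/n is above the triangle threshold p ~ 1/n. Asymptotically E[X] ~ (c³/6)·n^{3(1−α)} = (1³/6)·n^{1.5} → ∞; triangles are abundant w.h.p.

E[X] ≈ 33.05556; in regime p = Θ(1/n^{1/2}) E[X] diverges (above the triangle threshold p ~ 1/n).


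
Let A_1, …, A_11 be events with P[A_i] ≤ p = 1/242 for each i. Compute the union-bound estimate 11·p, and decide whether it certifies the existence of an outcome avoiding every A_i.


Union bound: P[∪_{i=1}^{11} A_i] ≤ Σ_i P[A_i] ≤ 11·p = 11·(1/242) = 1/22.
Numerically: 1/22 ≈ 0.045.
Is 1/22 < 1? YES.
Since P[∪ A_i] ≤ 1/22 < 1, the complement has P[∩ A_i^c] ≥ 1 − 1/22 = 21/22 > 0, so some outcome avoids every A_i.

11·p = 1/22 ≈ 0.045; existence CERTIFIED by the union bound.


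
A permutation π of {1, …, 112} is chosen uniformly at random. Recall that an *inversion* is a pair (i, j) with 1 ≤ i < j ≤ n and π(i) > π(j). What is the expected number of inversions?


Write X = Σ X_I over the C(112, 2) = 6216 pairs i < j, with X_I the indicator of one inversion.
There are 6216 indicators.
For each fixed pair i < j, the values π(i) and π(j) are two distinct elements of {1, …, 112} in uniformly random order; by symmetry P[π(i) > π(j)] = 1/2.
By linearity: E[X] = 6216 · (1/2) = C(112, 2) · (1/2) = 6216/2 = 3108 ≈ 3108.000000.

E[X] = 3108 = 3108.000000.


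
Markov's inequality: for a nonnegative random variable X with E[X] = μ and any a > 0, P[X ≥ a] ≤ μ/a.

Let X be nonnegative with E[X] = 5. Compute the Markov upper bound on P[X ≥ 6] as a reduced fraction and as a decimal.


μ = E[X] = 5, a = 6.
Markov: P[X ≥ 6] ≤ μ/a = (5)/6 = 5/6.
Numerically: ≈ 0.83333.
(Since a = 6 > μ = 5.00000, the bound 5/6 is < 1 and informative.)

P[X ≥ 6] ≤ 5/6 ≈ 0.83333.


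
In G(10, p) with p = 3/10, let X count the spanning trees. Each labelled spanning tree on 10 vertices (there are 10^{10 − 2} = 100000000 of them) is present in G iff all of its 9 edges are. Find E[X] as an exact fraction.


K_10 has 10^{10 − 2} = 100000000 labelled spanning trees.
For each such spanning tree H, let X_H = 1 if all 9 edges of H are present in G. Then P[X_H = 1] = p^{9} = (3/10)^{9} = 19683/1000000000.
Summing the indicators: E[X] = Σ_H E[X_H] = 100000000 · p^{9} = 100000000 · 19683/1000000000 = 19683/10.
Numerically: E[X] ≈ 1.97e+03.

E[X] = 100000000 · (3/10)^{9} = 19683/10 ≈ 1.97e+03.


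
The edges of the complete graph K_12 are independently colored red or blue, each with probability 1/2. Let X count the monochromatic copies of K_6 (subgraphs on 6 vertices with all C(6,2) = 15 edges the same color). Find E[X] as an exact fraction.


Let X = Σ_S X_S over the C(12, 6) = 924 subsets S of size 6, where X_S = 1 if the K_6 on S is monochromatic.
For a fixed S, the K_6 on S has C(6, 2) = 15 edges. P[all 15 edges red] = (1/2)^15, and likewise for blue, so P[monochromatic] = 2·(1/2)^15 = 2^{1 − 15} = 1/16384.
By linearity of expectation: E[X] = C(12, 6) · 2^{1 − 15} = 924 · 1/16384 = 231/4096.
Numerically: E[X] ≈ 0.0564.

E[X] = C(12,6)·2^(1−C(6,2)) = 231/4096 ≈ 0.0564.


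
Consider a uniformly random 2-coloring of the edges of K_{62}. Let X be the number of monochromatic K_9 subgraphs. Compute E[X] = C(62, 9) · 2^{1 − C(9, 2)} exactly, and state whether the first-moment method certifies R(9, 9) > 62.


E[X] = C(62, 9) · 2^{1 − 36} = 20286591270 · 2^{−35} = 20286591270/34359738368.
As a reduced fraction: E[X] = 10143295635/17179869184 ≈ 0.590418.
Is E[X] < 1? YES.
Since E[X] < 1, there exists a 2-coloring of K_{62} with no monochromatic K_9; hence R(9, 9) > 62.

E[X] = 10143295635/17179869184 ≈ 0.590418; E[X] < 1, so R(9, 9) > 62.


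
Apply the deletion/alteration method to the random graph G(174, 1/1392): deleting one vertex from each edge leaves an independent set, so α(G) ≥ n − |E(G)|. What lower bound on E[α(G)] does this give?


E[|E(G)|] = C(174, 2)·p = 15051 · (1/1392) = 173/16.
E[α(G)] ≥ n − E[|E(G)|] = 174 − 173/16 = 2611/16.
Numerically: ≈ 163.187500.
(This is only a lower bound; the true E[α(G)] may be larger.)

E[α(G)] ≥ 2611/16 ≈ 163.187500.


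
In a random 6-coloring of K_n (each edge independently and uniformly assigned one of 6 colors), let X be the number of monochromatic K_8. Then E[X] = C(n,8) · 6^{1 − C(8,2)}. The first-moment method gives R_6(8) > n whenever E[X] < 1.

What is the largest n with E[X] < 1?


We need C(n, 8) · 6^{1 − 28} < 1, i.e. C(n, 8) < 6^{28 − 1} = 1023490369077469249536.
Check values of n near the boundary:
  n = 1591: C(1591, 8) = 1000427749141189953870; 1000427749141189953870 < 1023490369077469249536? YES
  n = 1592: C(1592, 8) = 1005480414540892933435; 1005480414540892933435 < 1023490369077469249536? YES
  n = 1593: C(1593, 8) = 1010555394551193970323; 1010555394551193970323 < 1023490369077469249536? YES
  n = 1594: C(1594, 8) = 1015652773590544255167; 1015652773590544255167 < 1023490369077469249536? YES
  n = 1595: C(1595, 8) = 1020772636343363633895; 1020772636343363633895 < 1023490369077469249536? YES
  n = 1596: C(1596, 8) = 1025915067760710553965; 1025915067760710553965 < 1023490369077469249536? NO
  n = 1597: C(1597, 8) = 1031080153060953275445; 1031080153060953275445 < 1023490369077469249536? NO
  n = 1598: C(1598, 8) = 1036267977730442348529; 1036267977730442348529 < 1023490369077469249536? NO
The largest n with C(n, 8) < 1023490369077469249536 is n = 1595 (where E[X] = 113419181815929292655/113721152119718805504 ≈ 0.99734). Hence R_6(8) > 1595, i.e. R_6(8) ≥ 1596.

Largest n = 1595; hence R_6(8) > 1595.


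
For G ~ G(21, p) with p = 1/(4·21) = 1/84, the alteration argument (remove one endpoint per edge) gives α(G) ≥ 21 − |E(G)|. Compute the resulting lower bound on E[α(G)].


E[|E(G)|] = C(21, 2)·p = 210 · (1/84) = 5/2.
E[α(G)] ≥ n − E[|E(G)|] = 21 − 5/2 = 37/2.
Numerically: ≈ 18.500000.
(This is only a lower bound; the true E[α(G)] may be larger.)

E[α(G)] ≥ 37/2 ≈ 18.500000.


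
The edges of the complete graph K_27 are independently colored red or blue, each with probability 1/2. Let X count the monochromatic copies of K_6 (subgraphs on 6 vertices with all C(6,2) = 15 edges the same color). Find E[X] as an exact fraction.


Let X = Σ_S X_S over the C(27, 6) = 296010 subsets S of size 6, where X_S = 1 if the K_6 on S is monochromatic.
For a fixed S, the K_6 on S has C(6, 2) = 15 edges. P[all 15 edges red] = (1/2)^15, and likewise for blue, so P[monochromatic] = 2·(1/2)^15 = 2^{1 − 15} = 1/16384.
By linearity: E[X] = C(27, 6) · 2^{1 − 15} = 296010 · 1/16384 = 148005/8192.
Numerically: E[X] ≈ 18.067.

E[X] = C(27,6)·2^(1−C(6,2)) = 148005/8192 ≈ 18.067.


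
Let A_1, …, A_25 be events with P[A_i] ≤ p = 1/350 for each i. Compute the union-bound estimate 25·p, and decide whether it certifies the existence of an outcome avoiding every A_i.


Union bound: P[∪_{i=1}^{25} A_i] ≤ Σ_i P[A_i] ≤ 25·p = 25·(1/350) = 1/14.
Numerically: 1/14 ≈ 0.07143.
Is 1/14 < 1? YES.
Since P[∪ A_i] ≤ 1/14 < 1, the complement has P[∩ A_i^c] ≥ 1 − 1/14 = 13/14 > 0, so some outcome avoids every A_i.

25·p = 1/14 ≈ 0.07143; existence CERTIFIED by the union bound.


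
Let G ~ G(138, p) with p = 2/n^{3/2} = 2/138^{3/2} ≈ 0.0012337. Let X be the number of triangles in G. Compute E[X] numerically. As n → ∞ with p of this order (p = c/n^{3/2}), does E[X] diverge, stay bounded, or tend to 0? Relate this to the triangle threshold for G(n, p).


Number of potential triangles: C(138, 3) = 428536.
Each occurs with probability p³ ≈ (0.0012337)³ ≈ 1.8777341e-09.
By linearity: E[X] = C(138, 3)·p³ ≈ 428536 · 1.8777341e-09 ≈ 0.00080.
Since α = 3/2 > 1, p = c/n^{3/2} = o(1/n) is below the triangle threshold p ~ 1/n. Asymptotically E[X] ~ (c³/6)·n^{3(1−α)} = (2³/6)·n^{-1.5} → 0, so by Markov's inequality G has no triangles w.h.p.

E[X] ≈ 0.00080; in regime p = Θ(1/n^{3/2}) E[X] tends to 0 (below the triangle threshold p ~ 1/n).


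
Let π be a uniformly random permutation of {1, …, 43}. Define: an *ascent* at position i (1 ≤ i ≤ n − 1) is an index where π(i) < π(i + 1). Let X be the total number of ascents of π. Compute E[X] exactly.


Write X = Σ X_I over i = 1, …, 42, with X_I the indicator of one ascent.
There are 42 indicators.
For each fixed i, the pair (π(i), π(i+1)) is a uniformly random ordered pair of distinct values from {1, …, 43}; by symmetry P[π(i) < π(i+1)] = 1/2.
By linearity: E[X] = 42 · (1/2) = (43 − 1) · (1/2) = 21 ≈ 21.000.

E[X] = 21 = 21.000.


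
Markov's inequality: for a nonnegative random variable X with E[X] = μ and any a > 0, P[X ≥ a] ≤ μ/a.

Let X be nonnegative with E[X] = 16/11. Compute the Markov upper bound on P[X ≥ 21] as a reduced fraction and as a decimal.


μ = E[X] = 16/11, a = 21.
Markov: P[X ≥ 21] ≤ μ/a = (16/11)/21 = 16/231.
Numerically: ≈ 0.0693.
(Since a = 21 > μ = 1.4545, the bound 16/231 is < 1 and informative.)

P[X ≥ 21] ≤ 16/231 ≈ 0.0693.


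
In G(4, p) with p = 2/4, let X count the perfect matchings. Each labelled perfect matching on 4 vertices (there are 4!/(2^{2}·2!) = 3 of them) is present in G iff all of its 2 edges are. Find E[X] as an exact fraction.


K_4 has 4!/(2^{2}·2!) = 3 labelled perfect matchings.
For each such perfect matching H, let X_H = 1 if all 2 edges of H are present in G. Then P[X_H = 1] = p^{2} = (1/2)^{2} = 1/4.
Summing the indicators: E[X] = Σ_H E[X_H] = 3 · p^{2} = 3 · 1/4 = 3/4.
Numerically: E[X] ≈ 0.75.

E[X] = 3 · (1/2)^{2} = 3/4 ≈ 0.75.


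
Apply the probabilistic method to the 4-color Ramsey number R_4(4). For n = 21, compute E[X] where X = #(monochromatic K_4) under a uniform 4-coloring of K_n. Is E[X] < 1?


E[X] = C(21, 4) · 4^{1 − 6} = 5985 · 4^{−5} = 5985/1024.
As a reduced fraction: E[X] = 5985/1024 ≈ 5.84473.
Is E[X] < 1? NO.
Since E[X] ≥ 1, the first-moment bound is inconclusive at n = 21; it does NOT by itself certify R_4(4) > 21.

E[X] = 5985/1024 ≈ 5.84473; E[X] ≥ 1; first-moment method inconclusive here.


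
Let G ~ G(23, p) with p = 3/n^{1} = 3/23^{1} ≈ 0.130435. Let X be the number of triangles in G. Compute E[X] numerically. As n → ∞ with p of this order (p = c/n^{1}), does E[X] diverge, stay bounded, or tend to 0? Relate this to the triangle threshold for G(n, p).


Number of potential triangles: C(23, 3) = 1771.
Each occurs with probability p³ ≈ (0.130435)³ ≈ 2.21911728e-03.
By linearity: E[X] = C(23, 3)·p³ ≈ 1771 · 2.21911728e-03 ≈ 3.930057.
Here α = 1, so p = 3/n is exactly at the triangle threshold p ~ 1/n. Asymptotically E[X] → c³/6 = 3³/6 = 9/2 ≈ 4.500000, a bounded constant. In this regime the triangle count is asymptotically Poisson(c³/6).

E[X] ≈ 3.930057; in regime p = Θ(1/n^{1}) E[X] stays bounded (at the triangle threshold p ~ 1/n).


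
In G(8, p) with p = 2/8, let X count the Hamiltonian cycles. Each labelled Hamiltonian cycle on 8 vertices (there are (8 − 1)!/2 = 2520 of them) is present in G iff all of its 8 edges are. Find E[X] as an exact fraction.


K_8 has (8 − 1)!/2 = 2520 labelled Hamiltonian cycles.
For each such Hamiltonian cycle H, let X_H = 1 if all 8 edges of H are present in G. Then P[X_H = 1] = p^{8} = (1/4)^{8} = 1/65536.
By linearity of expectation: E[X] = Σ_H E[X_H] = 2520 · p^{8} = 2520 · 1/65536 = 315/8192.
Numerically: E[X] ≈ 0.0385.

E[X] = 2520 · (1/4)^{8} = 315/8192 ≈ 0.0385.


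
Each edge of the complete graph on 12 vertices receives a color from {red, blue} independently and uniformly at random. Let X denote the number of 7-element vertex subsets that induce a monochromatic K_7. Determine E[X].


Let X = Σ_S X_S over the C(12, 7) = 792 subsets S of size 7, where X_S = 1 if the K_7 on S is monochromatic.
For a fixed S, the K_7 on S has C(7, 2) = 21 edges. P[all 21 edges red] = (1/2)^21, and likewise for blue, so P[monochromatic] = 2·(1/2)^21 = 2^{1 − 21} = 1/1048576.
By linearity of expectation: E[X] = C(12, 7) · 2^{1 − 21} = 792 · 1/1048576 = 99/131072.
Numerically: E[X] ≈ 0.0008.

E[X] = C(12,7)·2^(1−C(7,2)) = 99/131072 ≈ 0.0008.


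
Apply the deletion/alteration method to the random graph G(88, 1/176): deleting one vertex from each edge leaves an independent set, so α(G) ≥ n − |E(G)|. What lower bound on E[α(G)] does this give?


E[|E(G)|] = C(88, 2)·p = 3828 · (1/176) = 87/4.
E[α(G)] ≥ n − E[|E(G)|] = 88 − 87/4 = 265/4.
Numerically: ≈ 66.2500.
(This is only a lower bound; the true E[α(G)] may be larger.)

E[α(G)] ≥ 265/4 ≈ 66.2500.


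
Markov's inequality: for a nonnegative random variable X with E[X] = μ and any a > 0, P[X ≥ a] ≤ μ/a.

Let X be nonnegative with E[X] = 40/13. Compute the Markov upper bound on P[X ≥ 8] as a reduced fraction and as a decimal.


μ = E[X] = 40/13, a = 8.
Markov: P[X ≥ 8] ≤ μ/a = (40/13)/8 = 5/13.
Numerically: ≈ 0.3846.
(Since a = 8 > μ = 3.0769, the bound 5/13 is < 1 and informative.)

P[X ≥ 8] ≤ 5/13 ≈ 0.3846.


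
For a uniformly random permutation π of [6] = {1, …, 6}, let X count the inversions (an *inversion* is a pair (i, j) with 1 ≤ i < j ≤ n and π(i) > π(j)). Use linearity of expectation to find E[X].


Write X = Σ X_I over the C(6, 2) = 15 pairs i < j, with X_I the indicator of one inversion.
There are 15 indicators.
For each fixed pair i < j, the values π(i) and π(j) are two distinct elements of {1, …, 6} in uniformly random order; by symmetry P[π(i) > π(j)] = 1/2.
By linearity: E[X] = 15 · (1/2) = C(6, 2) · (1/2) = 15/2 = 15/2 ≈ 7.500.

E[X] = 15/2 = 7.500.


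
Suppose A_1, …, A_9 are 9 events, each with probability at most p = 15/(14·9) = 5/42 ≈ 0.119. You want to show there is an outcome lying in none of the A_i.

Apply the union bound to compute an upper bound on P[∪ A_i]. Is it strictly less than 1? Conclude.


Union bound: P[∪_{i=1}^{9} A_i] ≤ Σ_i P[A_i] ≤ 9·p = 9·(5/42) = 15/14.
Numerically: 15/14 ≈ 1.071.
Is 15/14 < 1? NO.
Since the bound 15/14 is ≥ 1, the union bound is uninformative here; it does NOT by itself certify existence.

9·p = 15/14 ≈ 1.071; existence NOT certified by the union bound.


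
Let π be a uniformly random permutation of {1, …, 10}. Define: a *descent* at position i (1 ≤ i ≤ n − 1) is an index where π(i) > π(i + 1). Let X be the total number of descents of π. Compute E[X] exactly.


Write X = Σ X_I over i = 1, …, 9, with X_I the indicator of one descent.
There are 9 indicators.
For each fixed i, the pair (π(i), π(i+1)) is a uniformly random ordered pair of distinct values from {1, …, 10}; by symmetry P[π(i) > π(i+1)] = 1/2.
By linearity: E[X] = 9 · (1/2) = (10 − 1) · (1/2) = 9/2 ≈ 4.50000.

E[X] = 9/2 = 4.50000.


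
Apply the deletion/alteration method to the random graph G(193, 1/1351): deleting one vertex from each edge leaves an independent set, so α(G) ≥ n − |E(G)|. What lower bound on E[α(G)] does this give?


E[|E(G)|] = C(193, 2)·p = 18528 · (1/1351) = 96/7.
E[α(G)] ≥ n − E[|E(G)|] = 193 − 96/7 = 1255/7.
Numerically: ≈ 179.286.
(This is only a lower bound; the true E[α(G)] may be larger.)

E[α(G)] ≥ 1255/7 ≈ 179.286.


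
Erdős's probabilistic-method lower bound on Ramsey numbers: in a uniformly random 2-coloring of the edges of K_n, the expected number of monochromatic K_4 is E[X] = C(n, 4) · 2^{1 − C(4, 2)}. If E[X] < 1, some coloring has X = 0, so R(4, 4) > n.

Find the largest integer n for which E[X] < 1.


We need C(n, 4) · 2^{1 − 6} < 1, i.e. C(n, 4) < 2^{6 − 1} = 32.
Check values of n near the boundary:
  n = 4: C(4, 4) = 1; 1 < 32? YES
  n = 5: C(5, 4) = 5; 5 < 32? YES
  n = 6: C(6, 4) = 15; 15 < 32? YES
  n = 7: C(7, 4) = 35; 35 < 32? NO
  n = 8: C(8, 4) = 70; 70 < 32? NO
The largest n with C(n, 4) < 32 is n = 6 (where E[X] = 15/32 ≈ 0.468750). Hence R(4, 4) > 6, i.e. R(4, 4) ≥ 7.

Largest n = 6; hence R(4, 4) > 6.


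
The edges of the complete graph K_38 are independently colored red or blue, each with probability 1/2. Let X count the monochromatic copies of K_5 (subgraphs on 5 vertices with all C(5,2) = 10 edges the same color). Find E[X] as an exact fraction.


Let X = Σ_S X_S over the C(38, 5) = 501942 subsets S of size 5, where X_S = 1 if the K_5 on S is monochromatic.
For a fixed S, the K_5 on S has C(5, 2) = 10 edges. P[all 10 edges red] = (1/2)^10, and likewise for blue, so P[monochromatic] = 2·(1/2)^10 = 2^{1 − 10} = 1/512.
Summing: E[X] = C(38, 5) · 2^{1 − 10} = 501942 · 1/512 = 250971/256.
Numerically: E[X] ≈ 980.355469.

E[X] = C(38,5)·2^(1−C(5,2)) = 250971/256 ≈ 980.355469.


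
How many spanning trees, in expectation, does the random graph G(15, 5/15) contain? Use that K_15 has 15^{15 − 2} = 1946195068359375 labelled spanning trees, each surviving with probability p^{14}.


K_15 has 15^{15 − 2} = 1946195068359375 labelled spanning trees.
For each such spanning tree H, let X_H = 1 if all 14 edges of H are present in G. Then P[X_H = 1] = p^{14} = (1/3)^{14} = 1/4782969.
Summing the indicators: E[X] = Σ_H E[X_H] = 1946195068359375 · p^{14} = 1946195068359375 · 1/4782969 = 1220703125/3.
Numerically: E[X] ≈ 4.069e+08.

E[X] = 1946195068359375 · (1/3)^{14} = 1220703125/3 ≈ 4.069e+08.


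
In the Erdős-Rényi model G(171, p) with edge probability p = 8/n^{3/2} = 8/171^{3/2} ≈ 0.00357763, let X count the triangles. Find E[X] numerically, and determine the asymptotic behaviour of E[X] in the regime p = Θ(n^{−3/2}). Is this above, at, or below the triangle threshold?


Number of potential triangles: C(171, 3) = 818805.
Each occurs with probability p³ ≈ (0.00357763)³ ≈ 4.57917735e-08.
By linearity: E[X] = C(171, 3)·p³ ≈ 818805 · 4.57917735e-08 ≈ 0.037495.
Since α = 3/2 > 1, p = c/n^{3/2} = o(1/n) is below the triangle threshold p ~ 1/n. Asymptotically E[X] ~ (c³/6)·n^{3(1−α)} = (8³/6)·n^{-1.5} → 0, so by Markov's inequality G has no triangles w.h.p.

E[X] ≈ 0.037495; in regime p = Θ(1/n^{3/2}) E[X] tends to 0 (below the triangle threshold p ~ 1/n).


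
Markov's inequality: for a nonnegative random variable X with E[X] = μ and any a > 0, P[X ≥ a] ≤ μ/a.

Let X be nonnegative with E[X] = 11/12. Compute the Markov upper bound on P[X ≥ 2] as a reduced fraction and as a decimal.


μ = E[X] = 11/12, a = 2.
Markov: P[X ≥ 2] ≤ μ/a = (11/12)/2 = 11/24.
Numerically: ≈ 0.458333.
(Since a = 2 > μ = 0.916667, the bound 11/24 is < 1 and informative.)

P[X ≥ 2] ≤ 11/24 ≈ 0.458333.


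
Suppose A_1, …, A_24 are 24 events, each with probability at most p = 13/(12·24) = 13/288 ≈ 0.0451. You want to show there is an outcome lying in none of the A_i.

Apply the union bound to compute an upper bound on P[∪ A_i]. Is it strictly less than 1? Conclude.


Union bound: P[∪_{i=1}^{24} A_i] ≤ Σ_i P[A_i] ≤ 24·p = 24·(13/288) = 13/12.
Numerically: 13/12 ≈ 1.0833.
Is 13/12 < 1? NO.
Since the bound 13/12 is ≥ 1, the union bound is uninformative here; it does NOT by itself certify existence.

24·p = 13/12 ≈ 1.0833; existence NOT certified by the union bound.
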